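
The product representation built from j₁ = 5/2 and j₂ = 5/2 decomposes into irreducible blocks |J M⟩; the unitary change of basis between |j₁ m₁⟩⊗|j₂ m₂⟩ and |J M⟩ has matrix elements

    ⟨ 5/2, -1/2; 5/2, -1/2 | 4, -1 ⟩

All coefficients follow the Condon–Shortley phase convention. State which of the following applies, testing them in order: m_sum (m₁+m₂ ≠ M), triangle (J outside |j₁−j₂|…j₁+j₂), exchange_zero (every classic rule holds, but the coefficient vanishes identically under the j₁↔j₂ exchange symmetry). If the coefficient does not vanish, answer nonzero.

exchange_zero

m-sum: m₁+m₂ = -1/2+(-1/2) = -1, M = -1  ✓
triangle: |j₁−j₂| = 0 ≤ J = 4 ≤ j₁+j₂ = 5  ✓
exchange: j₁=j₂ and m₁=m₂, and (−1)^(j₁+j₂−J) = (−1)^1 = −1 forces ⟨j₁m₁;j₂m₂|JM⟩ = −⟨j₂m₂;j₁m₁|JM⟩ = −⟨j₁m₁;j₂m₂|JM⟩ ⇒ the coefficient vanishes identically
Racah sum check: Σ_k collapses to 0 ⇒ CG = 0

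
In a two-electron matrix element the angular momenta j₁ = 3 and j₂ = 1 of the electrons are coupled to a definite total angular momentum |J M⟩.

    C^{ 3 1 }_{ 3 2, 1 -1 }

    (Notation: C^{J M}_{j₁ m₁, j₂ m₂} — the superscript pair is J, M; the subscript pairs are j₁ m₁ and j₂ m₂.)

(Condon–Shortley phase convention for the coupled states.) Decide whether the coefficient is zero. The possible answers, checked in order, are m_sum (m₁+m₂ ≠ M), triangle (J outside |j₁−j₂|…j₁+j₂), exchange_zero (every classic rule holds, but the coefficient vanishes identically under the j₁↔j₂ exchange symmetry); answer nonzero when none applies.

nonzero

m-sum: m₁+m₂ = 2+(-1) = 1, M = 1  ✓
triangle: |j₁−j₂| = 2 ≤ J = 3 ≤ j₁+j₂ = 4  ✓
exchange: j₁≠j₂ or m₁≠m₂ — the exchange symmetry imposes no constraint here
value check: CG = +√(5/12) = +0.645497 ≠ 0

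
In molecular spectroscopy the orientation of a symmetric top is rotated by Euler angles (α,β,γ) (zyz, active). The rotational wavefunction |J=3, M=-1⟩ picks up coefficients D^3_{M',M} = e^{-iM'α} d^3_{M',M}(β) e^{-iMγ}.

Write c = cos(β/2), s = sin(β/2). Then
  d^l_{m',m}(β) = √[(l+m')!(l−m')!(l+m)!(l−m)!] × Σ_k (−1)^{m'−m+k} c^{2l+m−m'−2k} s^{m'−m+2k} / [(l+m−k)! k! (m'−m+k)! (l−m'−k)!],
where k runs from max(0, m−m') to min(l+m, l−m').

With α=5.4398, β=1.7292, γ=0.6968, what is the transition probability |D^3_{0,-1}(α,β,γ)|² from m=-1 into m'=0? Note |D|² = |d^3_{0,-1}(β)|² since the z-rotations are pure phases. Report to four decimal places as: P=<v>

D^3_{0,-1}(5.4398,1.7292,0.6968) = e^{-i·0·5.4398}·d^3_{0,-1}(1.7292)·e^{-i·-1·0.6968}. Compute d first:
With c≡cos(β/2)=0.648945 and s≡sin(β/2)=0.760836, N=[6·6·2·24]^{1/2}=41.569219
Admissible k: 0..2 (factorial args all ≥0)
  k=0: (−1)^1·41.5692/(12)·0.6489^5·0.7608^1 = -0.303333
  k=1: (−1)^2·41.5692/(4)·0.6489^3·0.7608^3 = +1.250856
  k=2: (−1)^3·41.5692/(12)·0.6489^1·0.7608^5 = -0.573129
d^3_{0,-1}(1.7292) = -0.303333 +1.250856 -0.573129 = +0.374394
|D^3_{0,-1}|² = |d^3_{0,-1}(β)|² = (+0.374394)² = 0.140171 (the z-rotation phases have unit modulus)

P=0.1402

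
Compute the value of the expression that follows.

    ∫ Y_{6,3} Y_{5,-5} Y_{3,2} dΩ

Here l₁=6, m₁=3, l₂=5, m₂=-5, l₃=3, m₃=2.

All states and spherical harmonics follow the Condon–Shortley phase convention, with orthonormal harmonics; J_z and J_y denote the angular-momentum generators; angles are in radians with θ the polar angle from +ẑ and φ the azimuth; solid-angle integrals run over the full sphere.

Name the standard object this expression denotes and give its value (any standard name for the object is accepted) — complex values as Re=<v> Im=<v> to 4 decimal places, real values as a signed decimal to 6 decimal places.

This is a Gaunt coefficient — the integral of a triple product of spherical harmonics over the sphere.
Rules hold: Σm=0, L=14 even, 1≤3≤11.
N = 13·11·7 = 1001
Δ = 8!·4!·2!/15! = 1/675675
Racah Σ t=3..5: t=3:−1/8640 t=4:+1/2304 t=5:−1/8640 = 7/34560
⇒ 3j(6 5 3; 0 0 0)² = 7/429, sgn -1
Racah Σ t=0..0: t=0:+1/483840 = 1/483840
⇒ 3j(6 5 3; 3 -5 2)² = 6/1001, sgn -1
4πI² = N·(3j₀)²·(3jₘ)² = 14/143
I = +1·√(0.0979021/4π) = 0.08826552

Gaunt coefficient, +0.088266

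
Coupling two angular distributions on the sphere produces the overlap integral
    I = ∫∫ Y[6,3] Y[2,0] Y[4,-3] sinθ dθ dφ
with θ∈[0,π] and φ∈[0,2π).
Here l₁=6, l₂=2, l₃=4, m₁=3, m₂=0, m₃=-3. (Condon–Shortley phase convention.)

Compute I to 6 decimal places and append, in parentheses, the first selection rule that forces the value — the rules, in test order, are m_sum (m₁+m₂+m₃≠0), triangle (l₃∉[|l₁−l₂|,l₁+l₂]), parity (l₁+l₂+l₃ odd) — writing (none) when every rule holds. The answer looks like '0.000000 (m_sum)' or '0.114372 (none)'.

m-sum 0 ✓  L=12 even ✓  4≤4≤8 ✓
Π(2lᵢ+1) = 13×5×9 = 585
triangle coeff Δ(6,2,4) = 1/6435
Σ_t [2,2]: t=2:+1/2304 = 1/2304
(3j)²=5/143 [(6 2 4; 0 0 0)], sign=+1
Σ_t [2,2]: t=2:+1/20160 = 1/20160
(3j)²=12/715 [(6 2 4; 3 0 -3)], sign=-1
⇒ 4πI² = 540/1573
I = (-1)√(540/1573/(4π)) = -0.16528277
No selection rule forces the value: the integral is nonzero (none).

-0.165283 (none)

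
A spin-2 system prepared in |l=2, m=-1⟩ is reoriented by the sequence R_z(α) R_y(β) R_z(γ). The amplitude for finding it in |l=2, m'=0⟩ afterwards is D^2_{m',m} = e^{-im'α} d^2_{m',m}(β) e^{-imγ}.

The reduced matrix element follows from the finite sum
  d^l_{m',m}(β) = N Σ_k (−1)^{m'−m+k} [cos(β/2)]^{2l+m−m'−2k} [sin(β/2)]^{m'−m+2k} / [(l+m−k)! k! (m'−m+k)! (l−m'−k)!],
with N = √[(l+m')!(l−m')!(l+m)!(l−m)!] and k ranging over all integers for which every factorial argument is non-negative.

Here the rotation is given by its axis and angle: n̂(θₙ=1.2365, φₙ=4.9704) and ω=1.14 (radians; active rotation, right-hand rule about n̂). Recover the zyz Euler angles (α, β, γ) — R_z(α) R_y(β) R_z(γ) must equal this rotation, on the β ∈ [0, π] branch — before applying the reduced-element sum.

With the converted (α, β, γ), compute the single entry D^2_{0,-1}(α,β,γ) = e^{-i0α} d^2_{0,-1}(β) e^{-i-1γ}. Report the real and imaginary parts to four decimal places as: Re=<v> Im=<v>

Axis–angle → zyz. n̂ = (sinθₙcosφₙ, sinθₙsinφₙ, cosθₙ) = (+0.241033, -0.913373, +0.328105), ω = 1.1400.
R = I cosω + sinω [n̂]ₓ + (1−cosω) n̂n̂ᵀ gives
  R = [+0.451430, -0.426345, -0.783863; +0.169909, +0.903467, -0.393547; +0.875980, +0.044474, +0.480292]
β = atan2(√(R₁₃²+R₂₃²), R₃₃) = 1.069809; α = atan2(R₂₃, R₁₃) mod 2π = 3.606888; γ = atan2(R₃₂, −R₃₁) mod 2π = 3.090866
D^2_{0,-1}(3.6069,1.0698,3.0909) = e^{-i·0·3.6069}·d^2_{0,-1}(1.0698)·e^{-i·-1·3.0909}. Compute d first:
Half-angle: c=0.860317, s=0.509759. N=√(2·2·1·6)=4.898979
k: max(0,(-1)−(0))=0 … min(2+(-1),2−(0))=1
  k=0: (−1)^1·4.8990/(2)·0.8603^3·0.5098^1 = -0.795090
  k=1: (−1)^2·4.8990/(2)·0.8603^1·0.5098^3 = +0.279144
d^2_{0,-1}(1.0698) = -0.795090 +0.279144 = -0.515946
D = (+1.000000+0.000000i)·(-0.515946)·(-0.998714+0.050705i) = +0.515282-0.026161i

Re=0.5153 Im=-0.0262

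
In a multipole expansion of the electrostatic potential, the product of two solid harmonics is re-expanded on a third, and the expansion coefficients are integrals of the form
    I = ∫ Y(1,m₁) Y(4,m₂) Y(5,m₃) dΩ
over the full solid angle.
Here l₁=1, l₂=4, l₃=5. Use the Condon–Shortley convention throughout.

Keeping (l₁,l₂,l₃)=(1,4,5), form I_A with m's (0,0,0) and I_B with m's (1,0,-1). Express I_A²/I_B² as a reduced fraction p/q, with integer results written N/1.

l's match ⇒ only the (l;m) 3-j factors differ between A and B.
A: triangle coeff Δ(1,4,5) = 1/495; Σ_t [0,0]: t=0:+1/576 = 1/576; (3j)²=5/99 [(1 4 5; 0 0 0)], sign=-1
B: triangle coeff Δ(1,4,5) = 1/495; Σ_t [0,0]: t=0:+1/1152 = 1/1152; (3j)²=1/33 [(1 4 5; 1 0 -1)], sign=+1
I_A²/I_B² = (5/99)/(1/33) = 5/3

5/3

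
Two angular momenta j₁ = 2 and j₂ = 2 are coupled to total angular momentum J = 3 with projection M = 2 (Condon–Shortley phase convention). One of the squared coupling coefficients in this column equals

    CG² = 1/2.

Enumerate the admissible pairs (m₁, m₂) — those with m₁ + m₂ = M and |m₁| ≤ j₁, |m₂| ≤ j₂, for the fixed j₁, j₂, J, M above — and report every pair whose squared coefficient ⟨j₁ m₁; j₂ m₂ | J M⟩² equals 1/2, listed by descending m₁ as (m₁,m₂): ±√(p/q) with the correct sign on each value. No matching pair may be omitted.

Admissible pairs with m₁+m₂ = M = 2: (0,2), (1,1), (2,0)
  (m₁,m₂)=(2,0): CG² = 1/2, CG = +√(1/2)   ← matches the target
  (m₁,m₂)=(1,1): CG² = 0/1, CG = 0
  (m₁,m₂)=(0,2): CG² = 1/2, CG = −√(1/2)   ← matches the target
Pairs with CG² = 1/2: (2,0): +√(1/2); (0,2): −√(1/2)

(2,0): +√(1/2); (0,2): −√(1/2)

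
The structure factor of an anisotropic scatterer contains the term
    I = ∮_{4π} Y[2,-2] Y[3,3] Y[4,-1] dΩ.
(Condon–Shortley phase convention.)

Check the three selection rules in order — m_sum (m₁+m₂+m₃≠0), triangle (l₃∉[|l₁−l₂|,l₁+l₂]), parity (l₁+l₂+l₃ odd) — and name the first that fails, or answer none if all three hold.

m₁+m₂+m₃ = -2 + 3 − 1 = 0  ✓
triangle: |2−3|=1 ≤ l₃=4 ≤ 2+3=5  ✓
parity: l₁+l₂+l₃ = 9 is odd  ✗

parity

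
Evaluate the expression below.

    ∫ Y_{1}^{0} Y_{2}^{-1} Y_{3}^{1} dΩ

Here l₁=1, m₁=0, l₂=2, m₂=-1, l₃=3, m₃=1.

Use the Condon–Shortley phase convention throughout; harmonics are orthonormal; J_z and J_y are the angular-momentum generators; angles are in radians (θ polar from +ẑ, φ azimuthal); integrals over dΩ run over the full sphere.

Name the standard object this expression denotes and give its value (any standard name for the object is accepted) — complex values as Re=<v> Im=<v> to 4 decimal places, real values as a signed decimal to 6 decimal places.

This is a Gaunt coefficient — the integral of a triple product of spherical harmonics over the sphere.
Checks pass: Σm=0; 6 even; l₃=3∈[1,3].
(2·1+1)(2·2+1)(2·3+1) = 105
Δ: 0! 2! 4! / 7! → 1/105
sum: t=0:+1/4 = 1/4
3j²(1 2 3; 0 0 0) = Δ·Π!·Σ² = 3/35  (sign -1)
sum: t=0:+1/6 = 1/6
3j²(1 2 3; 0 -1 1) = Δ·Π!·Σ² = 8/105  (sign +1)
combine: 4πI² = 105·3/35·8/105 = 24/35
take √, sign -1: I = -0.23359668

Gaunt coefficient, -0.233597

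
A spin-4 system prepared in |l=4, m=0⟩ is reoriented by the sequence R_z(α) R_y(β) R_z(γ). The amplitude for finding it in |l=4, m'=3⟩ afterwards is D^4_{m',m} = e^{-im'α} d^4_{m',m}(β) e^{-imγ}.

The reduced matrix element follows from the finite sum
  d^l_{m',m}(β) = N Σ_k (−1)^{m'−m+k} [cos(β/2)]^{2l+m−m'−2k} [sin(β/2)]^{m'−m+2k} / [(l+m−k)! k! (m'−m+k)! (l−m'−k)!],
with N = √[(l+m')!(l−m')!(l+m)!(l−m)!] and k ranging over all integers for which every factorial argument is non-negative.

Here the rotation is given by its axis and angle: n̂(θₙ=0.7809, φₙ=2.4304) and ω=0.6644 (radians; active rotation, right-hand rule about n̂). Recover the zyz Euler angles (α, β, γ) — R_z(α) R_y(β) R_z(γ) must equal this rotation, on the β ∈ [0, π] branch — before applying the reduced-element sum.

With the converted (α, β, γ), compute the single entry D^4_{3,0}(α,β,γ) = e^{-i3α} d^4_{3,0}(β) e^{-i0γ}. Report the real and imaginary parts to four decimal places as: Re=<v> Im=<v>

Re=0.1166 Im=-0.0186

Axis–angle → zyz. n̂ = (sinθₙcosφₙ, sinθₙsinφₙ, cosθₙ) = (-0.533278, +0.459474, +0.710280), ω = 0.6644.
R = I cosω + sinω [n̂]ₓ + (1−cosω) n̂n̂ᵀ gives
  R = [+0.847779, -0.490070, +0.202735; +0.385829, +0.832194, +0.398232; -0.363877, -0.259392, +0.894600]
β = atan2(√(R₁₃²+R₂₃²), R₃₃) = 0.463260; α = atan2(R₂₃, R₁₃) mod 2π = 1.099905; γ = atan2(R₃₂, −R₃₁) mod 2π = 5.663883
D^4_{3,0}(1.0999,0.4633,5.6639) = e^{-i·3·1.0999}·d^4_{3,0}(0.4633)·e^{-i·0·5.6639}. Compute d first:
With c≡cos(β/2)=0.973293 and s≡sin(β/2)=0.229565, N=[5040·1·24·24]^{1/2}=1703.830978
k∈{0,1} keeps every argument non-negative
  k=0: (−1)^3·1703.8310/(144)·0.9733^5·0.2296^3 = -0.125025
  k=1: (−1)^4·1703.8310/(144)·0.9733^3·0.2296^5 = +0.006955
d^4_{3,0}(0.4633) = -0.125025 +0.006955 = -0.118070
Phases: e^{-i·(3)·1.0999}=-0.987525+0.157464i, e^{-i·(0)·5.6639}=+1.000000+0.000000i ⇒ D=+0.116597-0.018592i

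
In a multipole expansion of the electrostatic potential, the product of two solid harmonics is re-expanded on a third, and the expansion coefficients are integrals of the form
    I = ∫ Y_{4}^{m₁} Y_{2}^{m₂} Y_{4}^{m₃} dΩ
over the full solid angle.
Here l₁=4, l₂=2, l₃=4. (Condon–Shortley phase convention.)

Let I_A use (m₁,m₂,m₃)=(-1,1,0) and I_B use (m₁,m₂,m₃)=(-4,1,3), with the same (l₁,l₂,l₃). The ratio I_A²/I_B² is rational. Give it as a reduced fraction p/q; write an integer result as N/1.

l's match ⇒ only the (l;m) 3-j factors differ between A and B.
A: triangle coeff Δ(4,2,4) = 1/13860; Σ_t [1,2]: t=1:−1/96 t=2:+1/72 = 1/288; (3j)²=1/462 [(4 2 4; -1 1 0)], sign=+1
B: triangle coeff Δ(4,2,4) = 1/13860; Σ_t [2,2]: t=2:+1/1440 = 1/1440; (3j)²=7/165 [(4 2 4; -4 1 3)], sign=-1
I_A²/I_B² = (1/462)/(7/165) = 5/98

5/98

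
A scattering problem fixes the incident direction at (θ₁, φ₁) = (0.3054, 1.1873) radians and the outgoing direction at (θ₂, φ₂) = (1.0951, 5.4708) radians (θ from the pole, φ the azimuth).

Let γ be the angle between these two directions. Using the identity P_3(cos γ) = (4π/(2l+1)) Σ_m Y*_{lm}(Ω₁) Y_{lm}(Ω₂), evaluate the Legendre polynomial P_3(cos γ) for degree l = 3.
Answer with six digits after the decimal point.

Expand P_3 via completeness: Σ_{m} conj(Y_{3,m}) at Ω₁ times Y_{3,m} at Ω₂ —
  term(m=-3) = +0.003191-0.000932i   from Y*(Ω₁)=-0.010354-0.004628i, Y(Ω₂)=-0.223346+0.189822i
  term(m=-2) = -0.021319-0.024652i   from Y*(Ω₁)=-0.063445+0.061151i, Y(Ω₂)=-0.019954+0.369331i
  term(m=-1) = -0.002003+0.004380i   from Y*(Ω₁)=+0.128999+0.319721i, Y(Ω₂)=+0.009608+0.010141i
  term(m=+0) = -0.183731+0.000000i   from Y*(Ω₁)=+0.550937-0.000000i, Y(Ω₂)=-0.333488+0.000000i
  term(m=+1) = -0.002003-0.004380i   from Y*(Ω₁)=-0.128999+0.319721i, Y(Ω₂)=-0.009608+0.010141i
  term(m=+2) = -0.021319+0.024652i   from Y*(Ω₁)=-0.063445-0.061151i, Y(Ω₂)=-0.019954-0.369331i
  term(m=+3) = +0.003191+0.000932i   from Y*(Ω₁)=+0.010354-0.004628i, Y(Ω₂)=+0.223346+0.189822i
Σ over m = -0.223993-0.000000i; ×(4π/7) → -0.402111-0.000000i. Real part: -0.402111

-0.402111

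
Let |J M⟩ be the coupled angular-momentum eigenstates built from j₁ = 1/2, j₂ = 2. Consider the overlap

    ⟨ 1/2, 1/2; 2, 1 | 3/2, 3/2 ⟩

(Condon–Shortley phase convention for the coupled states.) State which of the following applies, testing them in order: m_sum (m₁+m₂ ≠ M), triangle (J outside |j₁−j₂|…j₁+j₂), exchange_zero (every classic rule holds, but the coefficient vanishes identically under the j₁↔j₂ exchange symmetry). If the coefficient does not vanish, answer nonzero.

nonzero

m-sum: m₁+m₂ = 1/2+1 = 3/2, M = 3/2  ✓
triangle: |j₁−j₂| = 3/2 ≤ J = 3/2 ≤ j₁+j₂ = 5/2  ✓
exchange: j₁≠j₂ or m₁≠m₂ — the exchange symmetry imposes no constraint here
value check: CG = +√(1/5) = +0.447214 ≠ 0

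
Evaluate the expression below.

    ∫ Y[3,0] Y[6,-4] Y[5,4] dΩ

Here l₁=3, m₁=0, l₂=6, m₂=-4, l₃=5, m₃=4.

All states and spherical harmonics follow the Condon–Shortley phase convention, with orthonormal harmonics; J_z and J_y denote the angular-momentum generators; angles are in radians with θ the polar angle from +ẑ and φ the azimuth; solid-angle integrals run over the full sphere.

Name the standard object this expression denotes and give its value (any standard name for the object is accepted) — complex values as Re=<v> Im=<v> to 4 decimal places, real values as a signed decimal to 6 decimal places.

This is a Gaunt coefficient — the integral of a triple product of spherical harmonics over the sphere.
Rules hold: Σm=0, L=14 even, 3≤5≤9.
N = 7·13·11 = 1001
Δ = 4!·2!·8!/15! = 1/675675
Racah Σ t=1..3: t=1:−1/8640 t=2:+1/2304 t=3:−1/8640 = 7/34560
⇒ 3j(3 6 5; 0 0 0)² = 7/429, sgn -1
Racah Σ t=1..2: t=1:−1/60480 t=2:+1/161280 = -1/96768
⇒ 3j(3 6 5; 0 -4 4)² = 15/1001, sgn +1
4πI² = N·(3j₀)²·(3jₘ)² = 35/143
I = -1·√(0.244755/4π) = -0.13956004

Gaunt coefficient, -0.139560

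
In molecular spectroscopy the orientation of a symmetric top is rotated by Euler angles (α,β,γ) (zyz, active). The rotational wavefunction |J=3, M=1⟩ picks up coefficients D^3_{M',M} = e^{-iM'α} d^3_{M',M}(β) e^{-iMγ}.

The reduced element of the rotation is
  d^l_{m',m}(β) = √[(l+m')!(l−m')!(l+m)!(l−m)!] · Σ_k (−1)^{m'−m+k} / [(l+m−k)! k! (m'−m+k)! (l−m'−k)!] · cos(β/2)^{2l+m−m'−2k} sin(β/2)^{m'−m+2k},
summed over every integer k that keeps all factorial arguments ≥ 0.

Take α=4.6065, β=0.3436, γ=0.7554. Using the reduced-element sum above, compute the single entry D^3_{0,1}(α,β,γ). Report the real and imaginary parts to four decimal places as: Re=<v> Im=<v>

First d^3_{0,1}(β=0.3436), then the phase factors e^{-i(0)α} and e^{-i(1)γ}:
Half-angle: c=0.985279, s=0.170956. N=√(6·6·24·2)=41.569219
k∈{1,2,3} keeps every argument non-negative
  k=1: (−1)^0·41.5692/(12)·0.9853^5·0.1710^1 = +0.549883
  k=2: (−1)^1·41.5692/(4)·0.9853^3·0.1710^3 = -0.049664
  k=3: (−1)^2·41.5692/(12)·0.9853^1·0.1710^5 = +0.000498
d^3_{0,1}(0.3436) = +0.549883 -0.049664 +0.000498 = +0.500718
D = (+1.000000+0.000000i)·(+0.500718)·(+0.727997-0.685580i) = +0.364521-0.343282i

Re=0.3645 Im=-0.3433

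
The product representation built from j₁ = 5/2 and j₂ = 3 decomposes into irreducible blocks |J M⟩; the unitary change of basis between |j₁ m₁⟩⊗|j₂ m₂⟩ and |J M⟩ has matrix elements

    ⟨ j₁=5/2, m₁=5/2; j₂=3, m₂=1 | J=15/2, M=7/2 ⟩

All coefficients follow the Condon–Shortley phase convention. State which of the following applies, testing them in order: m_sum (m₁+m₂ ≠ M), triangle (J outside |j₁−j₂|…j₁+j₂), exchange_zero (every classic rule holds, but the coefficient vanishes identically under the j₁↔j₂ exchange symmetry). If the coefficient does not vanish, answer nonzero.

triangle

m-sum: m₁+m₂ = 5/2+1 = 7/2, M = 7/2  ✓
triangle: need |j₁−j₂| ≤ J ≤ j₁+j₂, i.e. J ∈ [1/2, 11/2]; J = 15/2 is outside ✗ ⇒ coefficient is 0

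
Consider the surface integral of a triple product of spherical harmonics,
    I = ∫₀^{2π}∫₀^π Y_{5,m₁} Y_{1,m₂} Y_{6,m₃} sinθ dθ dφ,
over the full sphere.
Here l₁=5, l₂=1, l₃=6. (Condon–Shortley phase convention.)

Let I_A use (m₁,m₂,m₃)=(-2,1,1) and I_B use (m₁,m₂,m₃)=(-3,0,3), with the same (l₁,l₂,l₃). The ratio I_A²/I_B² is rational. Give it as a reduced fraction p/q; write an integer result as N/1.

10/27

Shared (l₁,l₂,l₃)=(5,1,6): N and (l;000)² cancel in I_A²/I_B².
A: Δ = 0!·10!·2!/13! = 1/858; Racah Σ t=0..0: t=0:+1/60480 = 1/60480; ⇒ 3j(5 1 6; -2 1 1)² = 5/429, sgn -1
B: Δ = 0!·10!·2!/13! = 1/858; Racah Σ t=0..0: t=0:+1/80640 = 1/80640; ⇒ 3j(5 1 6; -3 0 3)² = 9/286, sgn -1
I_A²/I_B² = (5/429)/(9/286) = 10/27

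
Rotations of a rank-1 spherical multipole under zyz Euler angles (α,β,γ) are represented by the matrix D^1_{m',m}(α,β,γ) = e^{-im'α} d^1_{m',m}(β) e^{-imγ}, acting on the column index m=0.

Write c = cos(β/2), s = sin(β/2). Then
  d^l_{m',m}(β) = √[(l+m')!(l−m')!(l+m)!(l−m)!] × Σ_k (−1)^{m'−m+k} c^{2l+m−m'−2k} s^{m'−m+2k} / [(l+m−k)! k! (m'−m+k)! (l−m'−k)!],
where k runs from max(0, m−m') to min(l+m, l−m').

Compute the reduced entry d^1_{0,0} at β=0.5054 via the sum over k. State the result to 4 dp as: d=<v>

d^1_{0,0}(β=0.5054) via the finite sum:
With c≡cos(β/2)=0.968241 and s≡sin(β/2)=0.250019, N=[1·1·1·1]^{1/2}=1.000000
k∈{0,1} keeps every argument non-negative
  k=0: (−1)^0·1.0000/(1)·0.9682^2·0.2500^0 = +0.937490
  k=1: (−1)^1·1.0000/(1)·0.9682^0·0.2500^2 = -0.062510
d^1_{0,0}(0.5054) = +0.937490 -0.062510 = +0.874981

d=0.8750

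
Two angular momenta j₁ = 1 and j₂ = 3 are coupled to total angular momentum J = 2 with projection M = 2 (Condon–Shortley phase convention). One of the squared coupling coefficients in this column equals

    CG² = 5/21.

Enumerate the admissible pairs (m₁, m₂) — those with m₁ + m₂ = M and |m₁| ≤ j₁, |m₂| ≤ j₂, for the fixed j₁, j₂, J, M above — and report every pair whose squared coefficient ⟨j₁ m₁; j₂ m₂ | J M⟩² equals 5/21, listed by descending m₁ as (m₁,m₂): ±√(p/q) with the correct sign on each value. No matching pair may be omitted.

Admissible pairs with m₁+m₂ = M = 2: (-1,3), (0,2), (1,1)
  (m₁,m₂)=(1,1): CG² = 1/21, CG = +√(1/21)
  (m₁,m₂)=(0,2): CG² = 5/21, CG = −√(5/21)   ← matches the target
  (m₁,m₂)=(-1,3): CG² = 5/7, CG = +√(5/7)
Pairs with CG² = 5/21: (0,2): −√(5/21)

(0,2): −√(5/21)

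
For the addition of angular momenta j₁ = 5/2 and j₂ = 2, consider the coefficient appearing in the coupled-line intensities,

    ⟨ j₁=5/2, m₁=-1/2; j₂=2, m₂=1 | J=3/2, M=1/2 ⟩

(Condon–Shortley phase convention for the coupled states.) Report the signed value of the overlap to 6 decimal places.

j₁+j₂−J=3  J+j₁−j₂=2  J−j₁+j₂=1  j₁+j₂+J+1=7
(j₁±m₁, j₂±m₂, J±M) = (2,3,3,1,2,1)
P² = 48/35
sum k=2..3:
  [2] +1/2 = 1/2
  [3] −1/12 = -1/12
S = 5/12
C² = P²·S² = 5/21 ; C = +0.487950

+√(5/21) = +0.487950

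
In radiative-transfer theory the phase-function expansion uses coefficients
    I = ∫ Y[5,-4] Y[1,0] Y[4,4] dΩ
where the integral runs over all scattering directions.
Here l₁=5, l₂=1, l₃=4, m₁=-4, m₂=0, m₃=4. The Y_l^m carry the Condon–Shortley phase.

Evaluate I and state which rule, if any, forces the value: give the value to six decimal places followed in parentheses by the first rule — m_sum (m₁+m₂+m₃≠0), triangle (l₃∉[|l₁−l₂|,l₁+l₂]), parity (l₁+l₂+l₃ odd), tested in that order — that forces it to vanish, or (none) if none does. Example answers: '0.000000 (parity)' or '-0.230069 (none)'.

m-sum 0 ✓  L=10 even ✓  4≤4≤6 ✓
Π(2lᵢ+1) = 11×3×9 = 297
triangle coeff Δ(5,1,4) = 1/495
Σ_t [1,1]: t=1:−1/576 = -1/576
(3j)²=5/99 [(5 1 4; 0 0 0)], sign=-1
Σ_t [1,1]: t=1:−1/40320 = -1/40320
(3j)²=1/55 [(5 1 4; -4 0 4)], sign=-1
⇒ 4πI² = 3/11
I = (+1)√(3/11/(4π)) = 0.14731920
No selection rule forces the value: the integral is nonzero (none).

0.147319 (none)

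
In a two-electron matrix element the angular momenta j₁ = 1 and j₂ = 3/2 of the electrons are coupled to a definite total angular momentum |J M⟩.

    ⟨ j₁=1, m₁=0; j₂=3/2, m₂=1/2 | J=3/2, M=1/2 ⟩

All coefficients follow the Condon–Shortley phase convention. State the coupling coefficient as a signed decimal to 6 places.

j₁+j₂−J=1  J+j₁−j₂=1  J−j₁+j₂=2  j₁+j₂+J+1=5
(j₁±m₁, j₂±m₂, J±M) = (1,1,2,1,2,1)
P² = 4/15
sum k=0..1:
  [0] +1/2 = 1/2
  [1] −1/1 = -1
S = -1/2
C² = P²·S² = 1/15 ; C = -0.258199

-0.258199  (= −√(1/15))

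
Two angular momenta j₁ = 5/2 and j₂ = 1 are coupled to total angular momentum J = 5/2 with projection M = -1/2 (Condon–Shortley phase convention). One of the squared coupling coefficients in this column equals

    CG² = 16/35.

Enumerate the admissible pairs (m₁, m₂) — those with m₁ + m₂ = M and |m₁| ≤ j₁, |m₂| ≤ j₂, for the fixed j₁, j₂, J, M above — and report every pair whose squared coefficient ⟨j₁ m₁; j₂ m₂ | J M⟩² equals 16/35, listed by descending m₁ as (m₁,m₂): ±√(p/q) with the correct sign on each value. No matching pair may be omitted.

Admissible pairs with m₁+m₂ = M = -1/2: (-3/2,1), (-1/2,0), (1/2,-1)
  (m₁,m₂)=(1/2,-1): CG² = 18/35, CG = +√(18/35)
  (m₁,m₂)=(-1/2,0): CG² = 1/35, CG = −√(1/35)
  (m₁,m₂)=(-3/2,1): CG² = 16/35, CG = −√(16/35)   ← matches the target
Pairs with CG² = 16/35: (-3/2,1): −√(16/35)

(-3/2,1): −√(16/35)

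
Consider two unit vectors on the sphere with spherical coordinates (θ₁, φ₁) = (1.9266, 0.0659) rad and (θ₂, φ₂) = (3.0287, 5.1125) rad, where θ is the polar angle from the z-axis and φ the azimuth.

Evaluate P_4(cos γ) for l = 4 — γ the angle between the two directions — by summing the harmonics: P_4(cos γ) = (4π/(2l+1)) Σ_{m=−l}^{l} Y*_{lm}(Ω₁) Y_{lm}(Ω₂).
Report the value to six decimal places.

-0.076721

Expand P_4 via completeness: Σ_{m} conj(Y_{4,m}) at Ω₁ times Y_{4,m} at Ω₂ —
  [-4]  conj(Y_{4,-4})(Ω₁) = 0.32985 + 0.08902j ; Y_{4,-4}(Ω₂) = -0.00000 - 0.00007j ; Δ = 0.00001 - 0.00002j
  [-3]  conj(Y_{4,-3})(Ω₁) = -0.35211 - 0.07053j ; Y_{4,-3}(Ω₂) = 0.00166 + 0.00064j ; Δ = -0.00054 - 0.00034j
  [-2]  conj(Y_{4,-2})(Ω₁) = -0.04388 - 0.00582j ; Y_{4,-2}(Ω₂) = -0.01748 + 0.01801j ; Δ = 0.00087 - 0.00069j
  [-1]  conj(Y_{4,-1})(Ω₁) = 0.33149 + 0.02188j ; Y_{4,-1}(Ω₂) = -0.08068 - 0.19076j ; Δ = -0.02257 - 0.06500j
  [+0]  conj(Y_{4,0})(Ω₁) = -0.01322 + 0.00000j ; Y_{4,0}(Ω₂) = 0.79318 + 0.00000j ; Δ = -0.01048 + 0.00000j
  [+1]  conj(Y_{4,1})(Ω₁) = -0.33149 + 0.02188j ; Y_{4,1}(Ω₂) = 0.08068 - 0.19076j ; Δ = -0.02257 + 0.06500j
  [+2]  conj(Y_{4,2})(Ω₁) = -0.04388 + 0.00582j ; Y_{4,2}(Ω₂) = -0.01748 - 0.01801j ; Δ = 0.00087 + 0.00069j
  [+3]  conj(Y_{4,3})(Ω₁) = 0.35211 - 0.07053j ; Y_{4,3}(Ω₂) = -0.00166 + 0.00064j ; Δ = -0.00054 + 0.00034j
  [+4]  conj(Y_{4,4})(Ω₁) = 0.32985 - 0.08902j ; Y_{4,4}(Ω₂) = -0.00000 + 0.00007j ; Δ = 0.00001 + 0.00002j
Σ over m = -0.05495 + 0.00000j; ×(4π/9) → -0.07672 + 0.00000j. Real part: -0.076721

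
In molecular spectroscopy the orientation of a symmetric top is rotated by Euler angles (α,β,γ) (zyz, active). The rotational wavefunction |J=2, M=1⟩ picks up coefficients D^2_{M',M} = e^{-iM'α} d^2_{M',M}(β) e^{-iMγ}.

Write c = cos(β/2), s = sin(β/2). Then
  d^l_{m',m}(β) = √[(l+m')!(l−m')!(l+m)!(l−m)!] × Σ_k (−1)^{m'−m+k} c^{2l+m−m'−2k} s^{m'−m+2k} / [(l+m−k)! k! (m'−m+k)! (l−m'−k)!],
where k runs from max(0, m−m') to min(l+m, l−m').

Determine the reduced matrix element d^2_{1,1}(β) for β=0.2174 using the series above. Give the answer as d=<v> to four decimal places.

d=0.9417

d^2_{1,1}(β=0.2174) via the finite sum:
Half-angle: c=0.994098, s=0.108486. N=√(6·1·6·1)=6.000000
k∈{0,1} keeps every argument non-negative
  k=0: (−1)^0·6.0000/(6)·0.9941^4·0.1085^0 = +0.976600
  k=1: (−1)^1·6.0000/(2)·0.9941^2·0.1085^2 = -0.034892
d^2_{1,1}(0.2174) = +0.976600 -0.034892 = +0.941708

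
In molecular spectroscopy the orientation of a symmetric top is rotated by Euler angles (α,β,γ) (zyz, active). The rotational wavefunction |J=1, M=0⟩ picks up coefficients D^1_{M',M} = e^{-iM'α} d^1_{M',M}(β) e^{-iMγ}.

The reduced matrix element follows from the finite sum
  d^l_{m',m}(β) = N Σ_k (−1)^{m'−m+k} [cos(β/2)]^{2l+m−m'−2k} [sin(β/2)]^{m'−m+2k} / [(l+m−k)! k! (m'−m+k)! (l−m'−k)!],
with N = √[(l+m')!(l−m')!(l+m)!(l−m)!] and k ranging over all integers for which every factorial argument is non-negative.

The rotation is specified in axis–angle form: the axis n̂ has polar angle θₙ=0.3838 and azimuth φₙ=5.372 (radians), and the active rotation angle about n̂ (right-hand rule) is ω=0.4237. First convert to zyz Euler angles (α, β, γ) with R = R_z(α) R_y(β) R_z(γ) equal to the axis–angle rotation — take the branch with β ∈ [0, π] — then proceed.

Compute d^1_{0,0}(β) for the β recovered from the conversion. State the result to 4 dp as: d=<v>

Axis–angle → zyz. n̂ = (sinθₙcosφₙ, sinθₙsinφₙ, cosθₙ) = (+0.229465, -0.295899, +0.927248), ω = 0.4237.
R = I cosω + sinω [n̂]ₓ + (1−cosω) n̂n̂ᵀ gives
  R = [+0.916230, -0.387229, -0.102840; +0.375221, +0.919316, -0.118603; +0.140469, +0.070080, +0.987602]
β = atan2(√(R₁₃²+R₂₃²), R₃₃) = 0.157632; α = atan2(R₂₃, R₁₃) mod 2π = 3.998051; γ = atan2(R₃₂, −R₃₁) mod 2π = 2.678829
d^1_{0,0}(β=0.1576) via the finite sum:
c=cos(0.157632/2)=0.996896, s=sin(0.157632/2)=0.078734; N=√[1·1·1·1]=1.000000
The bounds max(0,m−m')=0 and min(l+m,l−m')=1 give 2 terms
  k=0: (−1)^0·1.0000/(1)·0.9969^2·0.0787^0 = +0.993801
  k=1: (−1)^1·1.0000/(1)·0.9969^0·0.0787^2 = -0.006199
d^1_{0,0}(0.1576) = +0.993801 -0.006199 = +0.987602

d=0.9876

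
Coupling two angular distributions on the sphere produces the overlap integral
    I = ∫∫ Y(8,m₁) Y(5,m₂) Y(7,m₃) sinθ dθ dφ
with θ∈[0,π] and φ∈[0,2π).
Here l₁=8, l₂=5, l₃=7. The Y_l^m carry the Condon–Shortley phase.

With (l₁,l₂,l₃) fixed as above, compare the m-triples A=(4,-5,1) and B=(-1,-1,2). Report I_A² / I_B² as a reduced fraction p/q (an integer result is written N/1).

7920/2209

l's match ⇒ only the (l;m) 3-j factors differ between A and B.
A: triangle coeff Δ(8,5,7) = 1/814773960; Σ_t [0,0]: t=0:+1/298598400 = 1/298598400; (3j)²=70/4199 [(8 5 7; 4 -5 1)], sign=+1
B: triangle coeff Δ(8,5,7) = 1/814773960; Σ_t [0,4]: t=0:+1/6270566400 t=1:−1/58060800 t=2:+1/5806080 t=3:−1/3732480 t=4:+1/16588800 = -47/895795200; (3j)²=15463/3325608 [(8 5 7; -1 -1 2)], sign=+1
I_A²/I_B² = (70/4199)/(15463/3325608) = 7920/2209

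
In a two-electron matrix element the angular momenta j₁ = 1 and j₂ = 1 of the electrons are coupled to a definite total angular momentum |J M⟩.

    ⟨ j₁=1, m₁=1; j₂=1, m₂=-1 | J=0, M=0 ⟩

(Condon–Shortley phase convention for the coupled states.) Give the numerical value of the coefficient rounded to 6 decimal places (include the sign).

+√(1/3) ≈ +0.577350

triangle: 2!*0!*0!/3! = 2/6
(j±m)!: 2!*0!*0!*2!*0!*0! = 4
prefactor² = (2J+1)*Δ*N² = 4/3
  k=0: +1/(0!*2!*0!*0!*0!*0!) = 1/2
Σ = 1/2  ⇒  CG² = 4/3*(1/2)² = 1/3
CG = +√(1/3) = +0.577350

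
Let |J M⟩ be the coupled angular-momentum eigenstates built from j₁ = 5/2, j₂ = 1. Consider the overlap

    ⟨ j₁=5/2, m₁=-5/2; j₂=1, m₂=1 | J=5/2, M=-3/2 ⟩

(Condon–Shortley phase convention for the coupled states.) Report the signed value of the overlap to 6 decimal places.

−√(2/7) ≈ -0.534522

j₁+j₂−J=1  J+j₁−j₂=4  J−j₁+j₂=1  j₁+j₂+J+1=7
(j₁±m₁, j₂±m₂, J±M) = (0,5,2,0,1,4)
P² = 1152/7
sum k=1..1:
  [1] −1/24 = -1/24
S = -1/24
C² = P²·S² = 2/7 ; C = -0.534522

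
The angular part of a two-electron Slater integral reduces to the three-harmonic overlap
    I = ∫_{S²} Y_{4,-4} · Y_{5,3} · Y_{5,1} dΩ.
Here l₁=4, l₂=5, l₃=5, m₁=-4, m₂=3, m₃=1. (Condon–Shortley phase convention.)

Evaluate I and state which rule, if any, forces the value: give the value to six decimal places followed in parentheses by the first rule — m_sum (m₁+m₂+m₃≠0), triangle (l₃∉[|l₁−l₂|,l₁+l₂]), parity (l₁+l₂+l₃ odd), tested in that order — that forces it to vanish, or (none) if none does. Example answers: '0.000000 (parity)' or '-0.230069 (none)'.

Rules hold: Σm=0, L=14 even, 1≤5≤9.
N = 9·11·11 = 1089
Δ = 4!·4!·6!/15! = 1/3153150
Racah Σ t=0..4: t=0:+1/69120 t=1:−1/1728 t=2:+1/576 t=3:−1/1728 t=4:+1/69120 = 7/11520
⇒ 3j(4 5 5; 0 0 0)² = 2/143, sgn -1
Racah Σ t=4..4: t=4:+1/27648 = 1/27648
⇒ 3j(4 5 5; -4 3 1)² = 10/429, sgn +1
4πI² = N·(3j₀)²·(3jₘ)² = 60/169
I = -1·√(0.35503/4π) = -0.16808437
No selection rule forces the value: the integral is nonzero (none).

-0.168084 (none)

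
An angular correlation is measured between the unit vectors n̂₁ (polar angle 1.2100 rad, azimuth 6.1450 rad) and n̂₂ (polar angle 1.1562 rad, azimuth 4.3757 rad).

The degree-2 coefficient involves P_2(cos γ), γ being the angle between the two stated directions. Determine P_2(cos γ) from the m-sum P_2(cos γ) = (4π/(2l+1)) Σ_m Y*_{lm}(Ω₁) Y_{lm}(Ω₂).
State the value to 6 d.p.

Addition theorem: P_2(cos γ) = (4π/5) Σ_m Y*_{lm}(Ω₁) Y_{lm}(Ω₂), m = −2…2:
  m=-2: (0.325304, -0.092266) × (-0.252961, -0.201804) = (-0.100909, -0.042308)  (running Σ = (-0.100909, -0.042308))
  m=-1: (0.252733, -0.035148) × (-0.094099, 0.268841) = (-0.014333, 0.071252)  (running Σ = (-0.115241, 0.028944))
  m=0: (-0.197477, -0.000000) × (-0.161861, 0.000000) = (0.031964, 0.000000)  (running Σ = (-0.083278, 0.028944))
  m=1: (-0.252733, -0.035148) × (0.094099, 0.268841) = (-0.014333, -0.071252)  (running Σ = (-0.097610, -0.042308))
  m=2: (0.325304, 0.092266) × (-0.252961, 0.201804) = (-0.100909, 0.042308)  (running Σ = (-0.198519, 0.000000))
Σ over m = (-0.198519, 0.000000); ×(4π/5) → (-0.498933, 0.000000). Real part: -0.498933

-0.498933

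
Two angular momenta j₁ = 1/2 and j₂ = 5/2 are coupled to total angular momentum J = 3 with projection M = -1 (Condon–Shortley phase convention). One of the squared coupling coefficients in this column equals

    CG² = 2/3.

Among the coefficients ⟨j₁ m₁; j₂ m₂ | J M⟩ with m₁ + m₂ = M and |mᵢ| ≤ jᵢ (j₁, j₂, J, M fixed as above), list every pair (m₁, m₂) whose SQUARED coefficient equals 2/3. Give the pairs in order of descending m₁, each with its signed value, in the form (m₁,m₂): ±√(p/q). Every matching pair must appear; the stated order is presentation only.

(-1/2,-1/2): +√(2/3)

Admissible pairs with m₁+m₂ = M = -1: (-1/2,-1/2), (1/2,-3/2)
  (m₁,m₂)=(1/2,-3/2): CG² = 1/3, CG = +√(1/3)
  (m₁,m₂)=(-1/2,-1/2): CG² = 2/3, CG = +√(2/3)   ← matches the target
Pairs with CG² = 2/3: (-1/2,-1/2): +√(2/3)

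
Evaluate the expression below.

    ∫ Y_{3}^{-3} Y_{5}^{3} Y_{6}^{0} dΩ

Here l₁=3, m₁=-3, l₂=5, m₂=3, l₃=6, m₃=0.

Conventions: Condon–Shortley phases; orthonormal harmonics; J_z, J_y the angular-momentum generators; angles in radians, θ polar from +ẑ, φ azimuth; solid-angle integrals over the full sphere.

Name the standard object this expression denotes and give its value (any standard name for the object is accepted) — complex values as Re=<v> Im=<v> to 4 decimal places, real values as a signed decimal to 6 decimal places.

Gaunt coefficient, -0.110086

This is a Gaunt coefficient — the integral of a triple product of spherical harmonics over the sphere.
Rules hold: Σm=0, L=14 even, 2≤6≤8.
N = 7·11·13 = 1001
Δ = 2!·4!·8!/15! = 1/675675
Racah Σ t=0..2: t=0:+1/8640 t=1:−1/2304 t=2:+1/8640 = -7/34560
⇒ 3j(3 5 6; 0 0 0)² = 7/429, sgn -1
Racah Σ t=2..2: t=2:+1/69120 = 1/69120
⇒ 3j(3 5 6; -3 3 0)² = 4/429, sgn +1
4πI² = N·(3j₀)²·(3jₘ)² = 196/1287
I = -1·√(0.152292/4π) = -0.11008644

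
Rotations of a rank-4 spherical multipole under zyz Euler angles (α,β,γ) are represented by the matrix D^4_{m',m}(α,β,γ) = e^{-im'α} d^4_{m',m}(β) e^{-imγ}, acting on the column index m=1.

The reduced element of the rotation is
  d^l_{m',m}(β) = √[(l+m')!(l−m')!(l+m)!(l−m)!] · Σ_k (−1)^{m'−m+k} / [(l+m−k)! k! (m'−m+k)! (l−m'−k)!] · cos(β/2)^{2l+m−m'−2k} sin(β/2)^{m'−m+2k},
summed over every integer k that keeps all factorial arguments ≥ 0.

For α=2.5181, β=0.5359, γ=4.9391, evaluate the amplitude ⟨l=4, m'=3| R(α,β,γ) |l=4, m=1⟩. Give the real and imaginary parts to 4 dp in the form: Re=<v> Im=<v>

Split into d^4_{3,1}(β=0.5359) × two z-phases.
c=cos(0.535900/2)=0.964316, s=sin(0.535900/2)=0.264755; N=√[5040·1·120·6]=1904.940944
The bounds max(0,m−m')=0 and min(l+m,l−m')=1 give 2 terms
  k=0: (−1)^2·1904.9409/(240)·0.9643^6·0.2648^2 = +0.447378
  k=1: (−1)^3·1904.9409/(144)·0.9643^4·0.2648^4 = -0.056205
d^4_{3,1}(0.5359) = +0.447378 -0.056205 = +0.391173
Phases: e^{-i·(3)·2.5181}=+0.295216-0.955431i, e^{-i·(1)·4.9391}=+0.224774+0.974411i ⇒ D=+0.390132+0.028519i

Re=0.3901 Im=0.0285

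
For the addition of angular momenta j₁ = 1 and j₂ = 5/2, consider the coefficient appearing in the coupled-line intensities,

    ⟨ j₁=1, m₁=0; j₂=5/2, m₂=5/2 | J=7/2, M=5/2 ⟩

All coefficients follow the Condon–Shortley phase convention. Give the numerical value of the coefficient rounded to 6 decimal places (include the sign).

+√(2/7) = +0.534522

√[8·0!2!5!/8! · 1!1!5!0!6!1!] = √(28800/7)
  +(−1)^0/∏(0,0,1,5,1,0)! = 1/120  (running 1/120)
⟨..|..⟩ = √(28800/7)·(1/120) = +0.534522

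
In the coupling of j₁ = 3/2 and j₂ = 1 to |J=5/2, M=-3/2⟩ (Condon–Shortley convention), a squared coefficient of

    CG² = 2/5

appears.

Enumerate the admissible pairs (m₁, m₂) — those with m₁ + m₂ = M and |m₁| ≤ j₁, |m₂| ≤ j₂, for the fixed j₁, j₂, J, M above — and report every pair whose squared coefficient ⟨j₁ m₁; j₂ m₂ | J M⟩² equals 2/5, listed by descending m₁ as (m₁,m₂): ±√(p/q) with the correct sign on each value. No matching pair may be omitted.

Admissible pairs with m₁+m₂ = M = -3/2: (-3/2,0), (-1/2,-1)
  (m₁,m₂)=(-1/2,-1): CG² = 3/5, CG = +√(3/5)
  (m₁,m₂)=(-3/2,0): CG² = 2/5, CG = +√(2/5)   ← matches the target
Pairs with CG² = 2/5: (-3/2,0): +√(2/5)

(-3/2,0): +√(2/5)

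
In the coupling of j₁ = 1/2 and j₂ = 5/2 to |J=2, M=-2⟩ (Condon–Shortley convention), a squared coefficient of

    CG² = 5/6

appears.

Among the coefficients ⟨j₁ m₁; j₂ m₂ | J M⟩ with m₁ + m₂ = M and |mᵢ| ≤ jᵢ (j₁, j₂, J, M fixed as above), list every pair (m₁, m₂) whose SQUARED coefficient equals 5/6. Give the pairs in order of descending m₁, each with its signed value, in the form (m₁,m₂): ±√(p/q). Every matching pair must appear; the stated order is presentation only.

Admissible pairs with m₁+m₂ = M = -2: (-1/2,-3/2), (1/2,-5/2)
  (m₁,m₂)=(1/2,-5/2): CG² = 5/6, CG = +√(5/6)   ← matches the target
  (m₁,m₂)=(-1/2,-3/2): CG² = 1/6, CG = −√(1/6)
Pairs with CG² = 5/6: (1/2,-5/2): +√(5/6)

(1/2,-5/2): +√(5/6)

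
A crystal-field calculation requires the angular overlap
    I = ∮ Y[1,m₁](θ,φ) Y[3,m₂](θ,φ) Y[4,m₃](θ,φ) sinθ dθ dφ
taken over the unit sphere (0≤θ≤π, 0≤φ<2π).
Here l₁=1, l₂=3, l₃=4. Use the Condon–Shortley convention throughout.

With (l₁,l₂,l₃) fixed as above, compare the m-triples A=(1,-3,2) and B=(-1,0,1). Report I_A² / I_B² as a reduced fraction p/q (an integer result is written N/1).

Same 1,3,4: normalisation and zero-m 3j drop out of the ratio.
A: Δ: 0! 2! 6! / 9! → 1/252; sum: t=0:+1/1440 = 1/1440; 3j²(1 3 4; 1 -3 2) = Δ·Π!·Σ² = 1/252  (sign +1)
B: Δ: 0! 2! 6! / 9! → 1/252; sum: t=0:+1/72 = 1/72; 3j²(1 3 4; -1 0 1) = Δ·Π!·Σ² = 5/126  (sign -1)
I_A²/I_B² = (1/252)/(5/126) = 1/10

1/10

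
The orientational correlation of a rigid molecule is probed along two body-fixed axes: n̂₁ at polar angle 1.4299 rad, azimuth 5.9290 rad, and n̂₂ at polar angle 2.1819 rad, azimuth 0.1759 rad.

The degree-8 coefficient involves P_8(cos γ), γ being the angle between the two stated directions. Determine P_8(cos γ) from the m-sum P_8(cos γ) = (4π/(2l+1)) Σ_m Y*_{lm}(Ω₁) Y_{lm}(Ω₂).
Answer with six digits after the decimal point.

Term-by-term m-sum for l=8 (normalisation 4π/17 = 0.739198):
  m=-8: Y*=(-0.453544, -0.144338)  Y=(0.016996, -0.102960)  product (-0.022569, 0.044244)
  m=-7: Y*=(-0.212942, -0.166050)  Y=(-0.097381, 0.275732)  product (0.066522, -0.042545)
  m=-6: Y*=(0.131429, 0.212304)  Y=(0.220526, -0.389302)  product (0.111634, -0.004347)
  m=-5: Y*=(0.058406, 0.287931)  Y=(-0.212460, 0.256743)  product (-0.086333, -0.046179)
  m=-4: Y*=(0.025567, -0.164643)  Y=(-0.059745, 0.050691)  product (0.006818, 0.011133)
  m=-3: Y*=(0.144978, -0.260260)  Y=(0.317016, -0.184767)  product (-0.002127, -0.109294)
  m=-2: Y*=(-0.096944, 0.083052)  Y=(-0.108092, 0.039677)  product (0.007184, -0.012824)
  m=-1: Y*=(-0.279442, 0.103332)  Y=(-0.312824, 0.055600)  product (0.081671, -0.047862)
  m=+0: Y*=(0.115909, -0.000000)  Y=(0.165998, 0.000000)  product (0.019241, 0.000000)
  m=+1: Y*=(0.279442, 0.103332)  Y=(0.312824, 0.055600)  product (0.081671, 0.047862)
  m=+2: Y*=(-0.096944, -0.083052)  Y=(-0.108092, -0.039677)  product (0.007184, 0.012824)
  m=+3: Y*=(-0.144978, -0.260260)  Y=(-0.317016, -0.184767)  product (-0.002127, 0.109294)
  m=+4: Y*=(0.025567, 0.164643)  Y=(-0.059745, -0.050691)  product (0.006818, -0.011133)
  m=+5: Y*=(-0.058406, 0.287931)  Y=(0.212460, 0.256743)  product (-0.086333, 0.046179)
  m=+6: Y*=(0.131429, -0.212304)  Y=(0.220526, 0.389302)  product (0.111634, 0.004347)
  m=+7: Y*=(0.212942, -0.166050)  Y=(0.097381, 0.275732)  product (0.066522, 0.042545)
  m=+8: Y*=(-0.453544, 0.144338)  Y=(0.016996, 0.102960)  product (-0.022569, -0.044244)
Accumulated sum (0.344839, 0.000000); after 4π/(2l+1) scaling, (0.254905, 0.000000) ⇒ P_8 = 0.254905

0.254905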